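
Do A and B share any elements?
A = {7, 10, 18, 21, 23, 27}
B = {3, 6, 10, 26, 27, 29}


Disjoint means A ∩ B = ∅.
A ∩ B = {10, 27}
A ∩ B ≠ ∅, so A and B are NOT disjoint.

Yes — A and B share the element(s) of A ∩ B = {10, 27}, so they are not disjoint


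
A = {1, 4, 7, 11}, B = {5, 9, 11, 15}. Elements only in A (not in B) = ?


A = {1, 4, 7, 11}
B = {5, 9, 11, 15}
Region: only in A (not in B)
Elements: {1, 4, 7}

Elements only in A (not in B): {1, 4, 7}


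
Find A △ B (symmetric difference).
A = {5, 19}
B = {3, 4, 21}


A △ B = (A \ B) ∪ (B \ A) = elements in exactly one of A or B
A \ B = {5, 19}
B \ A = {3, 4, 21}
A △ B = {3, 4, 5, 19, 21}

A △ B = {3, 4, 5, 19, 21}


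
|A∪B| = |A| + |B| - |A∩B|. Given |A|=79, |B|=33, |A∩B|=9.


|A ∪ B| = |A| + |B| - |A ∩ B|
= 79 + 33 - 9
= 103

|A ∪ B| = 103


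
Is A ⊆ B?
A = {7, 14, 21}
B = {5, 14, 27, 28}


A ⊆ B means every element of A is in B.
Elements in A not in B: {7, 21}
So A ⊄ B.

No, A ⊄ B


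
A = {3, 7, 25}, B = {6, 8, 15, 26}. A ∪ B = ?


A ∪ B = all elements in A or B (or both)
A = {3, 7, 25}
B = {6, 8, 15, 26}
A ∪ B = {3, 6, 7, 8, 15, 25, 26}

A ∪ B = {3, 6, 7, 8, 15, 25, 26}


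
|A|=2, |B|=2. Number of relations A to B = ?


A relation from A to B is any subset of A × B.
|A × B| = 2 × 2 = 4
# relations = 2^|A × B| = 2^4 = 16

Number of relations = 16


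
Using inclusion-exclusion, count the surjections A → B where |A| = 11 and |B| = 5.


n = |A| = 11, k = |B| = 5. Surjections via inclusion-exclusion:
S(n,k) = Σ(-1)^i × C(k,i) × (k-i)^n, i=0 to k
i=0: (-1)^0×C(5,0)×5^11 = 48828125
i=1: (-1)^1×C(5,1)×4^11 = -20971520
i=2: (-1)^2×C(5,2)×3^11 = 1771470
i=3: (-1)^3×C(5,3)×2^11 = -20480
i=4: (-1)^4×C(5,4)×1^11 = 5
i=5: (-1)^5×C(5,5)×0^11 = 0
Total = 29607600

Number of surjections = 29607600


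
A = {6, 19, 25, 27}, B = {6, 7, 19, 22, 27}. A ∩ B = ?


A ∩ B = elements in both A and B
A = {6, 19, 25, 27}
B = {6, 7, 19, 22, 27}
A ∩ B = {6, 19, 27}

A ∩ B = {6, 19, 27}


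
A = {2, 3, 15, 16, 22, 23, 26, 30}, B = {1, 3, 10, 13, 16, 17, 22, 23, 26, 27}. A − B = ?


A \ B = elements in A but not in B
A = {2, 3, 15, 16, 22, 23, 26, 30}
B = {1, 3, 10, 13, 16, 17, 22, 23, 26, 27}
Remove from A any elements in B
A \ B = {2, 15, 30}

A \ B = {2, 15, 30}


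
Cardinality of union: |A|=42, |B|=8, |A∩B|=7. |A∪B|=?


|A ∪ B| = |A| + |B| - |A ∩ B|
= 42 + 8 - 7
= 43

|A ∪ B| = 43


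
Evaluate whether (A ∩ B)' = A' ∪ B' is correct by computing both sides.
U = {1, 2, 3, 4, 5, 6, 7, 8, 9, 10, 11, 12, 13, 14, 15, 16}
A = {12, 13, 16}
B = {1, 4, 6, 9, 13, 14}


LHS: A ∩ B = {13}
(A ∩ B)' = U \ (A ∩ B) = {1, 2, 3, 4, 5, 6, 7, 8, 9, 10, 11, 12, 14, 15, 16}
A' = {1, 2, 3, 4, 5, 6, 7, 8, 9, 10, 11, 14, 15}, B' = {2, 3, 5, 7, 8, 10, 11, 12, 15, 16}
Claimed RHS: A' ∪ B' = {1, 2, 3, 4, 5, 6, 7, 8, 9, 10, 11, 12, 14, 15, 16}
Identity is VALID: LHS = RHS = {1, 2, 3, 4, 5, 6, 7, 8, 9, 10, 11, 12, 14, 15, 16} ✓

Identity is valid. (A ∩ B)' = A' ∪ B' = {1, 2, 3, 4, 5, 6, 7, 8, 9, 10, 11, 12, 14, 15, 16}


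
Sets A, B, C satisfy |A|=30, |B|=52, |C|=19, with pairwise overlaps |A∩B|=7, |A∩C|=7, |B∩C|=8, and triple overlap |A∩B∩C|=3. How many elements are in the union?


|A∪B∪C| = |A|+|B|+|C| - |A∩B|-|A∩C|-|B∩C| + |A∩B∩C|
= 30+52+19 - 7-7-8 + 3
= 101 - 22 + 3
= 82

|A ∪ B ∪ C| = 82


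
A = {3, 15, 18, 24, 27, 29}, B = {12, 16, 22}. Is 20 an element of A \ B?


A = {3, 15, 18, 24, 27, 29}, B = {12, 16, 22}
A \ B = elements in A but not in B
A \ B = {3, 15, 18, 24, 27, 29}
Checking if 20 ∈ A \ B
20 is not in A \ B → False

20 ∉ A \ B


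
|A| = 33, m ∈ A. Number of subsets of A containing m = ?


Subsets of A containing m correspond to subsets of A \ {m}, which has 32 elements.
Count = 2^(n-1) = 2^32
= 4294967296

Number of subsets containing m = 4294967296


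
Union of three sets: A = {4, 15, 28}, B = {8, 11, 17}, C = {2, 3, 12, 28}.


A ∪ B = {4, 8, 11, 15, 17, 28}
(A ∪ B) ∪ C = {2, 3, 4, 8, 11, 12, 15, 17, 28}

A ∪ B ∪ C = {2, 3, 4, 8, 11, 12, 15, 17, 28}


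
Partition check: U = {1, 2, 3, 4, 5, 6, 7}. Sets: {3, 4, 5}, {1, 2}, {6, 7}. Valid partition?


A partition requires: (1) non-empty parts, (2) pairwise disjoint, (3) union = U
Parts: {3, 4, 5}, {1, 2}, {6, 7}
Union of parts: {1, 2, 3, 4, 5, 6, 7}
U = {1, 2, 3, 4, 5, 6, 7}
All non-empty? True
Pairwise disjoint? True
Covers U? True

Yes, valid partition


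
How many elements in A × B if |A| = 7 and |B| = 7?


|A × B| = |A| × |B|
= 7 × 7
= 49

|A × B| = 49


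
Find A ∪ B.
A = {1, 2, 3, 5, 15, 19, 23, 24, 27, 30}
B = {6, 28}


A ∪ B = all elements in A or B (or both)
A = {1, 2, 3, 5, 15, 19, 23, 24, 27, 30}
B = {6, 28}
A ∪ B = {1, 2, 3, 5, 6, 15, 19, 23, 24, 27, 28, 30}

A ∪ B = {1, 2, 3, 5, 6, 15, 19, 23, 24, 27, 28, 30}


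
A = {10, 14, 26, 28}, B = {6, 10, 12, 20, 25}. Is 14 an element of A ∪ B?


A = {10, 14, 26, 28}, B = {6, 10, 12, 20, 25}
A ∪ B = all elements in A or B
A ∪ B = {6, 10, 12, 14, 20, 25, 26, 28}
Checking if 14 ∈ A ∪ B
14 is in A ∪ B → True

14 ∈ A ∪ B


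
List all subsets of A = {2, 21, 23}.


|A| = 3, so |P(A)| = 2^3 = 8
Enumerate subsets by cardinality (0 to 3):
∅, {2}, {21}, {23}, {2, 21}, {2, 23}, {21, 23}, {2, 21, 23}

P(A) has 8 subsets: ∅, {2}, {21}, {23}, {2, 21}, {2, 23}, {21, 23}, {2, 21, 23}


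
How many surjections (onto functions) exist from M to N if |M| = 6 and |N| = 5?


n = |M| = 6, k = |N| = 5. Surjections via inclusion-exclusion:
S(n,k) = Σ(-1)^i × C(k,i) × (k-i)^n, i=0 to k
i=0: (-1)^0×C(5,0)×5^6 = 15625
i=1: (-1)^1×C(5,1)×4^6 = -20480
i=2: (-1)^2×C(5,2)×3^6 = 7290
i=3: (-1)^3×C(5,3)×2^6 = -640
i=4: (-1)^4×C(5,4)×1^6 = 5
i=5: (-1)^5×C(5,5)×0^6 = 0
Total = 1800

Number of surjections = 1800


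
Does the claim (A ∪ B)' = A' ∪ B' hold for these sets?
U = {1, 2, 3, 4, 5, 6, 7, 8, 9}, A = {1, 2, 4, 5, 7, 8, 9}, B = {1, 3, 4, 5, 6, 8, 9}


LHS: A ∪ B = {1, 2, 3, 4, 5, 6, 7, 8, 9}
(A ∪ B)' = U \ (A ∪ B) = ∅
A' = {3, 6}, B' = {2, 7}
Claimed RHS: A' ∪ B' = {2, 3, 6, 7}
Identity is INVALID: LHS = ∅ but the RHS claimed here equals {2, 3, 6, 7}. The correct form is (A ∪ B)' = A' ∩ B'.

Identity is invalid: (A ∪ B)' = ∅ but A' ∪ B' = {2, 3, 6, 7}. The correct De Morgan law is (A ∪ B)' = A' ∩ B'.


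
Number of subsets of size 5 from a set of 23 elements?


C(n,k) = n! / (k!(n-k)!)
C(23,5) = 23! / (5!18!)
= 33649

C(23,5) = 33649


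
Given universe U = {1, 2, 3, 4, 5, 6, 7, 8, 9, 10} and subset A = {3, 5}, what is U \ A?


Aᶜ = U \ A = elements in U but not in A
U = {1, 2, 3, 4, 5, 6, 7, 8, 9, 10}
A = {3, 5}
Aᶜ = {1, 2, 4, 6, 7, 8, 9, 10}

Aᶜ = {1, 2, 4, 6, 7, 8, 9, 10}


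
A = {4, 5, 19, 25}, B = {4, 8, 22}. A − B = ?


A \ B = elements in A but not in B
A = {4, 5, 19, 25}
B = {4, 8, 22}
Remove from A any elements in B
A \ B = {5, 19, 25}

A \ B = {5, 19, 25}


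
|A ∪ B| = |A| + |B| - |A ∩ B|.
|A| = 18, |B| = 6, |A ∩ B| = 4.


|A ∪ B| = |A| + |B| - |A ∩ B|
= 18 + 6 - 4
= 20

|A ∪ B| = 20


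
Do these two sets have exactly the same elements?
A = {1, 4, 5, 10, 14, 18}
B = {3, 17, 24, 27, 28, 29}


Two sets are equal iff they have exactly the same elements.
A = {1, 4, 5, 10, 14, 18}
B = {3, 17, 24, 27, 28, 29}
Differences: {1, 3, 4, 5, 10, 14, 17, 18, 24, 27, 28, 29}
A ≠ B

No, A ≠ B


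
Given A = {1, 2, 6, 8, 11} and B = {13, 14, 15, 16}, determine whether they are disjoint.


Disjoint means A ∩ B = ∅.
A ∩ B = ∅
A ∩ B = ∅, so A and B are disjoint.

Yes, A and B are disjoint


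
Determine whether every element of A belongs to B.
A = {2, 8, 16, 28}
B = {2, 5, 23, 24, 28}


A ⊆ B means every element of A is in B.
Elements in A not in B: {8, 16}
So A ⊄ B.

No, A ⊄ B


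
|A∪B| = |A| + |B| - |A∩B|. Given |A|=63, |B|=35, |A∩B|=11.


|A ∪ B| = |A| + |B| - |A ∩ B|
= 63 + 35 - 11
= 87

|A ∪ B| = 87


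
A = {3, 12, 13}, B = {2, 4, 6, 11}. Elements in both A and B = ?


A = {3, 12, 13}
B = {2, 4, 6, 11}
Region: in both A and B
Elements: ∅

Elements in both A and B: ∅


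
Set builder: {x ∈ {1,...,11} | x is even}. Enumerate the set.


Checking each candidate:
Condition: even numbers in {1,...,11}
Result = {2, 4, 6, 8, 10}

{2, 4, 6, 8, 10}


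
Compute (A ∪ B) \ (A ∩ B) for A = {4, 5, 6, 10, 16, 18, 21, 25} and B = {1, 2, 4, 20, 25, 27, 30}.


A △ B = (A \ B) ∪ (B \ A) = elements in exactly one of A or B
A \ B = {5, 6, 10, 16, 18, 21}
B \ A = {1, 2, 20, 27, 30}
A △ B = {1, 2, 5, 6, 10, 16, 18, 20, 21, 27, 30}

A △ B = {1, 2, 5, 6, 10, 16, 18, 20, 21, 27, 30}


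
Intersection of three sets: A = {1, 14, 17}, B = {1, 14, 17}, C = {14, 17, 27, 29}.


A ∩ B = {1, 14, 17}
(A ∩ B) ∩ C = {14, 17}

A ∩ B ∩ C = {14, 17}


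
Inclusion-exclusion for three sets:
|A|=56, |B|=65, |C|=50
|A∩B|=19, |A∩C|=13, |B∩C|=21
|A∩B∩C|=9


|A∪B∪C| = |A|+|B|+|C| - |A∩B|-|A∩C|-|B∩C| + |A∩B∩C|
= 56+65+50 - 19-13-21 + 9
= 171 - 53 + 9
= 127

|A ∪ B ∪ C| = 127


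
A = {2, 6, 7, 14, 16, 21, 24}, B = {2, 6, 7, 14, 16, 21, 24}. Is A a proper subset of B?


A ⊂ B requires: A ⊆ B AND A ≠ B.
A ⊆ B? Yes
A = B? Yes
A = B, so A is not a PROPER subset.

No, A is not a proper subset of B


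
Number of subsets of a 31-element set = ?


Number of subsets = 2^n
= 2^31
= 2147483648

|P(A)| = 2147483648


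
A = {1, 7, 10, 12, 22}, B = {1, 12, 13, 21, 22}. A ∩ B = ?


A ∩ B = elements in both A and B
A = {1, 7, 10, 12, 22}
B = {1, 12, 13, 21, 22}
A ∩ B = {1, 12, 22}

A ∩ B = {1, 12, 22}


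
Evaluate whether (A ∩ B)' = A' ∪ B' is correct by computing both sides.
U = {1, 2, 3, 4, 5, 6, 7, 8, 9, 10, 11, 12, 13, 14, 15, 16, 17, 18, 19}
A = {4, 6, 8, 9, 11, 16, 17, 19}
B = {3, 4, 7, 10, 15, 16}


LHS: A ∩ B = {4, 16}
(A ∩ B)' = U \ (A ∩ B) = {1, 2, 3, 5, 6, 7, 8, 9, 10, 11, 12, 13, 14, 15, 17, 18, 19}
A' = {1, 2, 3, 5, 7, 10, 12, 13, 14, 15, 18}, B' = {1, 2, 5, 6, 8, 9, 11, 12, 13, 14, 17, 18, 19}
Claimed RHS: A' ∪ B' = {1, 2, 3, 5, 6, 7, 8, 9, 10, 11, 12, 13, 14, 15, 17, 18, 19}
Identity is VALID: LHS = RHS = {1, 2, 3, 5, 6, 7, 8, 9, 10, 11, 12, 13, 14, 15, 17, 18, 19} ✓

Identity is valid. (A ∩ B)' = A' ∪ B' = {1, 2, 3, 5, 6, 7, 8, 9, 10, 11, 12, 13, 14, 15, 17, 18, 19}


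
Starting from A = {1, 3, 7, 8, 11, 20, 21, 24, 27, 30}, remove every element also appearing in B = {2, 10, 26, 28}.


A \ B = elements in A but not in B
A = {1, 3, 7, 8, 11, 20, 21, 24, 27, 30}
B = {2, 10, 26, 28}
Remove from A any elements in B
A \ B = {1, 3, 7, 8, 11, 20, 21, 24, 27, 30}

A \ B = {1, 3, 7, 8, 11, 20, 21, 24, 27, 30}


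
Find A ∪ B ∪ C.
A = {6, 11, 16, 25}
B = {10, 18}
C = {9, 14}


A ∪ B = {6, 10, 11, 16, 18, 25}
(A ∪ B) ∪ C = {6, 9, 10, 11, 14, 16, 18, 25}

A ∪ B ∪ C = {6, 9, 10, 11, 14, 16, 18, 25}


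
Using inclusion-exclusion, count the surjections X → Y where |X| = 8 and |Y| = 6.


n = |X| = 8, k = |Y| = 6. Surjections via inclusion-exclusion:
S(n,k) = Σ(-1)^i × C(k,i) × (k-i)^n, i=0 to k
i=0: (-1)^0×C(6,0)×6^8 = 1679616
i=1: (-1)^1×C(6,1)×5^8 = -2343750
i=2: (-1)^2×C(6,2)×4^8 = 983040
i=3: (-1)^3×C(6,3)×3^8 = -131220
i=4: (-1)^4×C(6,4)×2^8 = 3840
i=5: (-1)^5×C(6,5)×1^8 = -6
i=6: (-1)^6×C(6,6)×0^8 = 0
Total = 191520

Number of surjections = 191520


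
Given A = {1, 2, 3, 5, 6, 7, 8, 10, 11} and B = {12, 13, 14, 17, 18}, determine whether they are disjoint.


Disjoint means A ∩ B = ∅.
A ∩ B = ∅
A ∩ B = ∅, so A and B are disjoint.

Yes, A and B are disjoint


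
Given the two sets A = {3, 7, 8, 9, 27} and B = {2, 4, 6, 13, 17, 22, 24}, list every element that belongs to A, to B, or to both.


A ∪ B = all elements in A or B (or both)
A = {3, 7, 8, 9, 27}
B = {2, 4, 6, 13, 17, 22, 24}
A ∪ B = {2, 3, 4, 6, 7, 8, 9, 13, 17, 22, 24, 27}

A ∪ B = {2, 3, 4, 6, 7, 8, 9, 13, 17, 22, 24, 27}


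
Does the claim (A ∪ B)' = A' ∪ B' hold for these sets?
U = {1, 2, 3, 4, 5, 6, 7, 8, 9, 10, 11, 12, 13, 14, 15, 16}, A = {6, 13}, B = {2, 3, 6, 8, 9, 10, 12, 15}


LHS: A ∪ B = {2, 3, 6, 8, 9, 10, 12, 13, 15}
(A ∪ B)' = U \ (A ∪ B) = {1, 4, 5, 7, 11, 14, 16}
A' = {1, 2, 3, 4, 5, 7, 8, 9, 10, 11, 12, 14, 15, 16}, B' = {1, 4, 5, 7, 11, 13, 14, 16}
Claimed RHS: A' ∪ B' = {1, 2, 3, 4, 5, 7, 8, 9, 10, 11, 12, 13, 14, 15, 16}
Identity is INVALID: LHS = {1, 4, 5, 7, 11, 14, 16} but the RHS claimed here equals {1, 2, 3, 4, 5, 7, 8, 9, 10, 11, 12, 13, 14, 15, 16}. The correct form is (A ∪ B)' = A' ∩ B'.

Identity is invalid: (A ∪ B)' = {1, 4, 5, 7, 11, 14, 16} but A' ∪ B' = {1, 2, 3, 4, 5, 7, 8, 9, 10, 11, 12, 13, 14, 15, 16}. The correct De Morgan law is (A ∪ B)' = A' ∩ B'.


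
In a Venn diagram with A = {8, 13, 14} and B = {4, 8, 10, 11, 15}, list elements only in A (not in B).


A = {8, 13, 14}
B = {4, 8, 10, 11, 15}
Region: only in A (not in B)
Elements: {13, 14}

Elements only in A (not in B): {13, 14}


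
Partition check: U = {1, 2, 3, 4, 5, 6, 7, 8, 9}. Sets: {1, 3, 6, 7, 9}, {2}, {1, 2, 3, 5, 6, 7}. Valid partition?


A partition requires: (1) non-empty parts, (2) pairwise disjoint, (3) union = U
Parts: {1, 3, 6, 7, 9}, {2}, {1, 2, 3, 5, 6, 7}
Union of parts: {1, 2, 3, 5, 6, 7, 9}
U = {1, 2, 3, 4, 5, 6, 7, 8, 9}
All non-empty? True
Pairwise disjoint? False
Covers U? False

No, not a valid partition


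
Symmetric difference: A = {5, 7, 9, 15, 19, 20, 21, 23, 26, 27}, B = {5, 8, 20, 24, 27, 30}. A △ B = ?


A △ B = (A \ B) ∪ (B \ A) = elements in exactly one of A or B
A \ B = {7, 9, 15, 19, 21, 23, 26}
B \ A = {8, 24, 30}
A △ B = {7, 8, 9, 15, 19, 21, 23, 24, 26, 30}

A △ B = {7, 8, 9, 15, 19, 21, 23, 24, 26, 30}


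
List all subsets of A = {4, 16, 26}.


|A| = 3, so |P(A)| = 2^3 = 8
Enumerate subsets by cardinality (0 to 3):
∅, {4}, {16}, {26}, {4, 16}, {4, 26}, {16, 26}, {4, 16, 26}

P(A) has 8 subsets: ∅, {4}, {16}, {26}, {4, 16}, {4, 26}, {16, 26}, {4, 16, 26}


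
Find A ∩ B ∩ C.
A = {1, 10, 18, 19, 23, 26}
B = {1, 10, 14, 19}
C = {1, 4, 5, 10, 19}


A ∩ B = {1, 10, 19}
(A ∩ B) ∩ C = {1, 10, 19}

A ∩ B ∩ C = {1, 10, 19}


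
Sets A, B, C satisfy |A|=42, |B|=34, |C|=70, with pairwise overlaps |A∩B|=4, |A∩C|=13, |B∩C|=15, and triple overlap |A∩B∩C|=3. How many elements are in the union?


|A∪B∪C| = |A|+|B|+|C| - |A∩B|-|A∩C|-|B∩C| + |A∩B∩C|
= 42+34+70 - 4-13-15 + 3
= 146 - 32 + 3
= 117

|A ∪ B ∪ C| = 117


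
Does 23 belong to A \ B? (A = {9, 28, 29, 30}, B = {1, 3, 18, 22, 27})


A = {9, 28, 29, 30}, B = {1, 3, 18, 22, 27}
A \ B = elements in A but not in B
A \ B = {9, 28, 29, 30}
Checking if 23 ∈ A \ B
23 is not in A \ B → False

23 ∉ A \ B


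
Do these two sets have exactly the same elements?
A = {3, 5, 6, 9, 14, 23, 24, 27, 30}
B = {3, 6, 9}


Two sets are equal iff they have exactly the same elements.
A = {3, 5, 6, 9, 14, 23, 24, 27, 30}
B = {3, 6, 9}
Differences: {5, 14, 23, 24, 27, 30}
A ≠ B

No, A ≠ B


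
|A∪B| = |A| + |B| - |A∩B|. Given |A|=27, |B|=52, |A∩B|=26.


|A ∪ B| = |A| + |B| - |A ∩ B|
= 27 + 52 - 26
= 53

|A ∪ B| = 53


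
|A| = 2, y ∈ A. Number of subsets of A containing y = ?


Subsets of A containing y correspond to subsets of A \ {y}, which has 1 elements.
Count = 2^(n-1) = 2^1
= 2

Number of subsets containing y = 2


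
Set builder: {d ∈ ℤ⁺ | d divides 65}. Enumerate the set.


Checking each candidate:
Condition: positive divisors of 65
Result = {1, 5, 13, 65}

{1, 5, 13, 65}


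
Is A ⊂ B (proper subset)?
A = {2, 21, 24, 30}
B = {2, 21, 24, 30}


A ⊂ B requires: A ⊆ B AND A ≠ B.
A ⊆ B? Yes
A = B? Yes
A = B, so A is not a PROPER subset.

No, A is not a proper subset of B


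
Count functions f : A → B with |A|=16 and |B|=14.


Each of |A| = 16 inputs maps to any of |B| = 14 outputs.
# functions = |B|^|A| = 14^16
= 2177953337809371136

Number of functions = 2177953337809371136


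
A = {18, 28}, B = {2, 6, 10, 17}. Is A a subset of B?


A ⊆ B means every element of A is in B.
Elements in A not in B: {18, 28}
So A ⊄ B.

No, A ⊄ B


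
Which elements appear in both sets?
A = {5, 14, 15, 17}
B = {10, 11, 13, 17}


A ∩ B = elements in both A and B
A = {5, 14, 15, 17}
B = {10, 11, 13, 17}
A ∩ B = {17}

A ∩ B = {17}


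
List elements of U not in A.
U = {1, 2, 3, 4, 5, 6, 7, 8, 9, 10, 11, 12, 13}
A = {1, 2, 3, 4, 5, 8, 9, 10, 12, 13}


Aᶜ = U \ A = elements in U but not in A
U = {1, 2, 3, 4, 5, 6, 7, 8, 9, 10, 11, 12, 13}
A = {1, 2, 3, 4, 5, 8, 9, 10, 12, 13}
Aᶜ = {6, 7, 11}

Aᶜ = {6, 7, 11}


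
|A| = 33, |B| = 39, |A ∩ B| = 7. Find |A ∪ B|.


|A ∪ B| = |A| + |B| - |A ∩ B|
= 33 + 39 - 7
= 65

|A ∪ B| = 65


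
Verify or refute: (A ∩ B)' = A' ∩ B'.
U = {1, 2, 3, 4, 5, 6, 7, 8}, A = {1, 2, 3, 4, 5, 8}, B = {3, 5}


LHS: A ∩ B = {3, 5}
(A ∩ B)' = U \ (A ∩ B) = {1, 2, 4, 6, 7, 8}
A' = {6, 7}, B' = {1, 2, 4, 6, 7, 8}
Claimed RHS: A' ∩ B' = {6, 7}
Identity is INVALID: LHS = {1, 2, 4, 6, 7, 8} but the RHS claimed here equals {6, 7}. The correct form is (A ∩ B)' = A' ∪ B'.

Identity is invalid: (A ∩ B)' = {1, 2, 4, 6, 7, 8} but A' ∩ B' = {6, 7}. The correct De Morgan law is (A ∩ B)' = A' ∪ B'.


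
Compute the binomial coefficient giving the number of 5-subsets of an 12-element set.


C(n,k) = n! / (k!(n-k)!)
C(12,5) = 12! / (5!7!)
= 792

C(12,5) = 792


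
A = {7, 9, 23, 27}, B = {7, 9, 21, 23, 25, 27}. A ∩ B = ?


A ∩ B = elements in both A and B
A = {7, 9, 23, 27}
B = {7, 9, 21, 23, 25, 27}
A ∩ B = {7, 9, 23, 27}

A ∩ B = {7, 9, 23, 27}


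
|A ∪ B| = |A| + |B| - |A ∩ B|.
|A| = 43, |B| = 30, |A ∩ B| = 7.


|A ∪ B| = |A| + |B| - |A ∩ B|
= 43 + 30 - 7
= 66

|A ∪ B| = 66


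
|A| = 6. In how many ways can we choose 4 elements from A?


C(n,k) = n! / (k!(n-k)!)
C(6,4) = 6! / (4!2!)
= 15

C(6,4) = 15


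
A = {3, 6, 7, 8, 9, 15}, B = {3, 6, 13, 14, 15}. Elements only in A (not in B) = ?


A = {3, 6, 7, 8, 9, 15}
B = {3, 6, 13, 14, 15}
Region: only in A (not in B)
Elements: {7, 8, 9}

Elements only in A (not in B): {7, 8, 9}


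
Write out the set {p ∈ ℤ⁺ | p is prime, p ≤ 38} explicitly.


Checking each candidate:
Condition: primes ≤ 38
Result = {2, 3, 5, 7, 11, 13, 17, 19, 23, 29, 31, 37}

{2, 3, 5, 7, 11, 13, 17, 19, 23, 29, 31, 37}


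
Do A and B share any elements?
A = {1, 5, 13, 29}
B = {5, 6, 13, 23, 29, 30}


Disjoint means A ∩ B = ∅.
A ∩ B = {5, 13, 29}
A ∩ B ≠ ∅, so A and B are NOT disjoint.

Yes — A and B share the element(s) of A ∩ B = {5, 13, 29}, so they are not disjoint


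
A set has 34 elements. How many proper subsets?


Total subsets = 2^n = 2^34 = 17179869184
Proper subsets exclude the set itself: 2^n - 1
= 17179869184 - 1
= 17179869183

Number of proper subsets = 17179869183


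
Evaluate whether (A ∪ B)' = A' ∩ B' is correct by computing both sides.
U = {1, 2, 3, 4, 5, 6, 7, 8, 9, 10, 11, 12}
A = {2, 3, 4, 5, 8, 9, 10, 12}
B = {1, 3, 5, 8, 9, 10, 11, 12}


LHS: A ∪ B = {1, 2, 3, 4, 5, 8, 9, 10, 11, 12}
(A ∪ B)' = U \ (A ∪ B) = {6, 7}
A' = {1, 6, 7, 11}, B' = {2, 4, 6, 7}
Claimed RHS: A' ∩ B' = {6, 7}
Identity is VALID: LHS = RHS = {6, 7} ✓

Identity is valid. (A ∪ B)' = A' ∩ B' = {6, 7}


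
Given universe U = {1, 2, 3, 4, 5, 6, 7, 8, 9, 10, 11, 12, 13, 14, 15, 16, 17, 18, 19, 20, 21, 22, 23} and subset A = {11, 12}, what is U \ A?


Aᶜ = U \ A = elements in U but not in A
U = {1, 2, 3, 4, 5, 6, 7, 8, 9, 10, 11, 12, 13, 14, 15, 16, 17, 18, 19, 20, 21, 22, 23}
A = {11, 12}
Aᶜ = {1, 2, 3, 4, 5, 6, 7, 8, 9, 10, 13, 14, 15, 16, 17, 18, 19, 20, 21, 22, 23}

Aᶜ = {1, 2, 3, 4, 5, 6, 7, 8, 9, 10, 13, 14, 15, 16, 17, 18, 19, 20, 21, 22, 23}


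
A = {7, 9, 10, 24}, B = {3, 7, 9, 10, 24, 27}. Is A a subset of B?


A ⊆ B means every element of A is in B.
All elements of A are in B.
So A ⊆ B.

Yes, A ⊆ B


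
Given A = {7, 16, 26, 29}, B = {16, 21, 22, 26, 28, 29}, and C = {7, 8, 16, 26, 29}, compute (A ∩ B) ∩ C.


A ∩ B = {16, 26, 29}
(A ∩ B) ∩ C = {16, 26, 29}

A ∩ B ∩ C = {16, 26, 29}


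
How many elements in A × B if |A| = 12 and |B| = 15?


|A × B| = |A| × |B|
= 12 × 15
= 180

|A × B| = 180


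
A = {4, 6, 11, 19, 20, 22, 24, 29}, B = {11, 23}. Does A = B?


Two sets are equal iff they have exactly the same elements.
A = {4, 6, 11, 19, 20, 22, 24, 29}
B = {11, 23}
Differences: {4, 6, 19, 20, 22, 23, 24, 29}
A ≠ B

No, A ≠ B


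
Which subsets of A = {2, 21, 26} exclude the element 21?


A subset of A that omits 21 is a subset of A \ {21}, so there are 2^(n-1) = 2^2 = 4 of them.
Subsets excluding 21: ∅, {2}, {26}, {2, 26}

Subsets excluding 21 (4 total): ∅, {2}, {26}, {2, 26}


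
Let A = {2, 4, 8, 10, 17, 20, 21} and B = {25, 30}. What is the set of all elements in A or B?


A ∪ B = all elements in A or B (or both)
A = {2, 4, 8, 10, 17, 20, 21}
B = {25, 30}
A ∪ B = {2, 4, 8, 10, 17, 20, 21, 25, 30}

A ∪ B = {2, 4, 8, 10, 17, 20, 21, 25, 30}


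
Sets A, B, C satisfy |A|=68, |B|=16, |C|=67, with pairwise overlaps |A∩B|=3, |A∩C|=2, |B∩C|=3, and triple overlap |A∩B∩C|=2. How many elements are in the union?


|A∪B∪C| = |A|+|B|+|C| - |A∩B|-|A∩C|-|B∩C| + |A∩B∩C|
= 68+16+67 - 3-2-3 + 2
= 151 - 8 + 2
= 145

|A ∪ B ∪ C| = 145


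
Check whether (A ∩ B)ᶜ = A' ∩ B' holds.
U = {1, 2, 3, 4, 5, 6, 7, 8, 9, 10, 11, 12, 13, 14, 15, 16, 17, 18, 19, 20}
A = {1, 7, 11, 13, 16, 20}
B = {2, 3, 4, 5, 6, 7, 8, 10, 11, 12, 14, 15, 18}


LHS: A ∩ B = {7, 11}
(A ∩ B)' = U \ (A ∩ B) = {1, 2, 3, 4, 5, 6, 8, 9, 10, 12, 13, 14, 15, 16, 17, 18, 19, 20}
A' = {2, 3, 4, 5, 6, 8, 9, 10, 12, 14, 15, 17, 18, 19}, B' = {1, 9, 13, 16, 17, 19, 20}
Claimed RHS: A' ∩ B' = {9, 17, 19}
Identity is INVALID: LHS = {1, 2, 3, 4, 5, 6, 8, 9, 10, 12, 13, 14, 15, 16, 17, 18, 19, 20} but the RHS claimed here equals {9, 17, 19}. The correct form is (A ∩ B)' = A' ∪ B'.

Identity is invalid: (A ∩ B)' = {1, 2, 3, 4, 5, 6, 8, 9, 10, 12, 13, 14, 15, 16, 17, 18, 19, 20} but A' ∩ B' = {9, 17, 19}. The correct De Morgan law is (A ∩ B)' = A' ∪ B'.


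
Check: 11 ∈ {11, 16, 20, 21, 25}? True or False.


A = {11, 16, 20, 21, 25}
Checking if 11 is in A
11 is in A → True

11 ∈ A


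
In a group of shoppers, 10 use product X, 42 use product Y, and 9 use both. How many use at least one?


|A ∪ B| = |A| + |B| - |A ∩ B|
= 10 + 42 - 9
= 43

|A ∪ B| = 43


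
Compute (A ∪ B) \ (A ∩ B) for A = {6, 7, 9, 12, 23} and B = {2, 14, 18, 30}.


A △ B = (A \ B) ∪ (B \ A) = elements in exactly one of A or B
A \ B = {6, 7, 9, 12, 23}
B \ A = {2, 14, 18, 30}
A △ B = {2, 6, 7, 9, 12, 14, 18, 23, 30}

A △ B = {2, 6, 7, 9, 12, 14, 18, 23, 30}


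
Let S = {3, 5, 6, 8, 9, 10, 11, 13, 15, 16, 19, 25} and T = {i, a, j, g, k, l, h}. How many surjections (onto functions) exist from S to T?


n = |S| = 12, k = |T| = 7. Surjections via inclusion-exclusion:
S(n,k) = Σ(-1)^i × C(k,i) × (k-i)^n, i=0 to k
i=0: (-1)^0×C(7,0)×7^12 = 13841287201
i=1: (-1)^1×C(7,1)×6^12 = -15237476352
i=2: (-1)^2×C(7,2)×5^12 = 5126953125
i=3: (-1)^3×C(7,3)×4^12 = -587202560
i=4: (-1)^4×C(7,4)×3^12 = 18600435
i=5: (-1)^5×C(7,5)×2^12 = -86016
i=6: (-1)^6×C(7,6)×1^12 = 7
i=7: (-1)^7×C(7,7)×0^12 = 0
Total = 3162075840

Number of surjections = 3162075840


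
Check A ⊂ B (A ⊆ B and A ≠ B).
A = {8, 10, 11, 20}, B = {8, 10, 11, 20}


A ⊂ B requires: A ⊆ B AND A ≠ B.
A ⊆ B? Yes
A = B? Yes
A = B, so A is not a PROPER subset.

No, A is not a proper subset of B


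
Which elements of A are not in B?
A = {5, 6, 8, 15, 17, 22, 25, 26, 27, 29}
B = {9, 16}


A \ B = elements in A but not in B
A = {5, 6, 8, 15, 17, 22, 25, 26, 27, 29}
B = {9, 16}
Remove from A any elements in B
A \ B = {5, 6, 8, 15, 17, 22, 25, 26, 27, 29}

A \ B = {5, 6, 8, 15, 17, 22, 25, 26, 27, 29}


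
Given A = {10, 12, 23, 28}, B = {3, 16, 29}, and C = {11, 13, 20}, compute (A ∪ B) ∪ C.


A ∪ B = {3, 10, 12, 16, 23, 28, 29}
(A ∪ B) ∪ C = {3, 10, 11, 12, 13, 16, 20, 23, 28, 29}

A ∪ B ∪ C = {3, 10, 11, 12, 13, 16, 20, 23, 28, 29}


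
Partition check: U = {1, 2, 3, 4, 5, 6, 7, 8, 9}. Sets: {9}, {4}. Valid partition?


A partition requires: (1) non-empty parts, (2) pairwise disjoint, (3) union = U
Parts: {9}, {4}
Union of parts: {4, 9}
U = {1, 2, 3, 4, 5, 6, 7, 8, 9}
All non-empty? True
Pairwise disjoint? True
Covers U? False

No, not a valid partition


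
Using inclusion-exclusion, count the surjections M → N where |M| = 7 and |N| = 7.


n = |M| = 7, k = |N| = 7. Surjections via inclusion-exclusion:
S(n,k) = Σ(-1)^i × C(k,i) × (k-i)^n, i=0 to k
i=0: (-1)^0×C(7,0)×7^7 = 823543
i=1: (-1)^1×C(7,1)×6^7 = -1959552
i=2: (-1)^2×C(7,2)×5^7 = 1640625
i=3: (-1)^3×C(7,3)×4^7 = -573440
i=4: (-1)^4×C(7,4)×3^7 = 76545
i=5: (-1)^5×C(7,5)×2^7 = -2688
i=6: (-1)^6×C(7,6)×1^7 = 7
i=7: (-1)^7×C(7,7)×0^7 = 0
Total = 5040

Number of surjections = 5040


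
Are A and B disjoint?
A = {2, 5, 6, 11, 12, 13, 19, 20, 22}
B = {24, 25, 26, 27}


Disjoint means A ∩ B = ∅.
A ∩ B = ∅
A ∩ B = ∅, so A and B are disjoint.

Yes, A and B are disjoint


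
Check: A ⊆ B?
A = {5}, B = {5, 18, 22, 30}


A ⊆ B means every element of A is in B.
All elements of A are in B.
So A ⊆ B.

Yes, A ⊆ B


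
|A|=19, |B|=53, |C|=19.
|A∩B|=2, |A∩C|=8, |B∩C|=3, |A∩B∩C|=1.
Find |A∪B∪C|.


|A∪B∪C| = |A|+|B|+|C| - |A∩B|-|A∩C|-|B∩C| + |A∩B∩C|
= 19+53+19 - 2-8-3 + 1
= 91 - 13 + 1
= 79

|A ∪ B ∪ C| = 79


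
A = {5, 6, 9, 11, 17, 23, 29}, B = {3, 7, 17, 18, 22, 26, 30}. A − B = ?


A \ B = elements in A but not in B
A = {5, 6, 9, 11, 17, 23, 29}
B = {3, 7, 17, 18, 22, 26, 30}
Remove from A any elements in B
A \ B = {5, 6, 9, 11, 23, 29}

A \ B = {5, 6, 9, 11, 23, 29}


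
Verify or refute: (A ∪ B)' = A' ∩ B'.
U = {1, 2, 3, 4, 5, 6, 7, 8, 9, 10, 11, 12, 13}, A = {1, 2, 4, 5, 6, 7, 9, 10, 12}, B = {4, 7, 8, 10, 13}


LHS: A ∪ B = {1, 2, 4, 5, 6, 7, 8, 9, 10, 12, 13}
(A ∪ B)' = U \ (A ∪ B) = {3, 11}
A' = {3, 8, 11, 13}, B' = {1, 2, 3, 5, 6, 9, 11, 12}
Claimed RHS: A' ∩ B' = {3, 11}
Identity is VALID: LHS = RHS = {3, 11} ✓

Identity is valid. (A ∪ B)' = A' ∩ B' = {3, 11}


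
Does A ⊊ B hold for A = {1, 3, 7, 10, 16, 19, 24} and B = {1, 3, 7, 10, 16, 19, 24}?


A ⊂ B requires: A ⊆ B AND A ≠ B.
A ⊆ B? Yes
A = B? Yes
A = B, so A is not a PROPER subset.

No, A is not a proper subset of B


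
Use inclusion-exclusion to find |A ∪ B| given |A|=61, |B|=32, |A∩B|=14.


|A ∪ B| = |A| + |B| - |A ∩ B|
= 61 + 32 - 14
= 79

|A ∪ B| = 79


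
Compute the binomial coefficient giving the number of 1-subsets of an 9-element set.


C(n,k) = n! / (k!(n-k)!)
C(9,1) = 9! / (1!8!)
= 9

C(9,1) = 9


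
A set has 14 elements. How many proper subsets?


Total subsets = 2^n = 2^14 = 16384
Proper subsets exclude the set itself: 2^n - 1
= 16384 - 1
= 16383

Number of proper subsets = 16383


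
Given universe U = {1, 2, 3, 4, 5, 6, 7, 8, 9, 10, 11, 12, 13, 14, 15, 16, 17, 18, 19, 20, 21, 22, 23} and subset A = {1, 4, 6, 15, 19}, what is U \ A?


Aᶜ = U \ A = elements in U but not in A
U = {1, 2, 3, 4, 5, 6, 7, 8, 9, 10, 11, 12, 13, 14, 15, 16, 17, 18, 19, 20, 21, 22, 23}
A = {1, 4, 6, 15, 19}
Aᶜ = {2, 3, 5, 7, 8, 9, 10, 11, 12, 13, 14, 16, 17, 18, 20, 21, 22, 23}

Aᶜ = {2, 3, 5, 7, 8, 9, 10, 11, 12, 13, 14, 16, 17, 18, 20, 21, 22, 23}


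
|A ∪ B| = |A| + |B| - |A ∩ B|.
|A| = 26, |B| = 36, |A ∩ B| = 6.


|A ∪ B| = |A| + |B| - |A ∩ B|
= 26 + 36 - 6
= 56

|A ∪ B| = 56


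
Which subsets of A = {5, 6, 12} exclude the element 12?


A subset of A that omits 12 is a subset of A \ {12}, so there are 2^(n-1) = 2^2 = 4 of them.
Subsets excluding 12: ∅, {5}, {6}, {5, 6}

Subsets excluding 12 (4 total): ∅, {5}, {6}, {5, 6}


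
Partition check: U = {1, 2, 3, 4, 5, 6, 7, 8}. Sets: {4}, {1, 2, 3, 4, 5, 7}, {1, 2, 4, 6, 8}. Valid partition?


A partition requires: (1) non-empty parts, (2) pairwise disjoint, (3) union = U
Parts: {4}, {1, 2, 3, 4, 5, 7}, {1, 2, 4, 6, 8}
Union of parts: {1, 2, 3, 4, 5, 6, 7, 8}
U = {1, 2, 3, 4, 5, 6, 7, 8}
All non-empty? True
Pairwise disjoint? False
Covers U? True

No, not a valid partition


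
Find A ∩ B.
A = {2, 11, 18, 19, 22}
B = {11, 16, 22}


A ∩ B = elements in both A and B
A = {2, 11, 18, 19, 22}
B = {11, 16, 22}
A ∩ B = {11, 22}

A ∩ B = {11, 22}


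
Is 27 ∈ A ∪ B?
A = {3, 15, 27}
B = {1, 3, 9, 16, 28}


A = {3, 15, 27}, B = {1, 3, 9, 16, 28}
A ∪ B = all elements in A or B
A ∪ B = {1, 3, 9, 15, 16, 27, 28}
Checking if 27 ∈ A ∪ B
27 is in A ∪ B → True

27 ∈ A ∪ B


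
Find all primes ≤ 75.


Checking each candidate:
Condition: primes ≤ 75
Result = {2, 3, 5, 7, 11, 13, 17, 19, 23, 29, 31, 37, 41, 43, 47, 53, 59, 61, 67, 71, 73}

{2, 3, 5, 7, 11, 13, 17, 19, 23, 29, 31, 37, 41, 43, 47, 53, 59, 61, 67, 71, 73}


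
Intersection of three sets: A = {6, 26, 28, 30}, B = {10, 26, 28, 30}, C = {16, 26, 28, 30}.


A ∩ B = {26, 28, 30}
(A ∩ B) ∩ C = {26, 28, 30}

A ∩ B ∩ C = {26, 28, 30}


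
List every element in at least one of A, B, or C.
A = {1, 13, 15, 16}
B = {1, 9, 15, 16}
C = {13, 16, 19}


A ∪ B = {1, 9, 13, 15, 16}
(A ∪ B) ∪ C = {1, 9, 13, 15, 16, 19}

A ∪ B ∪ C = {1, 9, 13, 15, 16, 19}


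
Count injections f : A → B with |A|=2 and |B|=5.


An injection sends each of |A| = 2 inputs to a distinct output in B.
# injections = |B|·(|B|-1)·…·(|B|-|A|+1) = 5! / (5 - 2)!
= 5 × 4
= 20

Number of injections = 20


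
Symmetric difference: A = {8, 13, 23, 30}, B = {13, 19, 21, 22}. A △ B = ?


A △ B = (A \ B) ∪ (B \ A) = elements in exactly one of A or B
A \ B = {8, 23, 30}
B \ A = {19, 21, 22}
A △ B = {8, 19, 21, 22, 23, 30}

A △ B = {8, 19, 21, 22, 23, 30}


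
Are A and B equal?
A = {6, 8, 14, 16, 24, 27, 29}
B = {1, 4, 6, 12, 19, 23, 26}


Two sets are equal iff they have exactly the same elements.
A = {6, 8, 14, 16, 24, 27, 29}
B = {1, 4, 6, 12, 19, 23, 26}
Differences: {1, 4, 8, 12, 14, 16, 19, 23, 24, 26, 27, 29}
A ≠ B

No, A ≠ B


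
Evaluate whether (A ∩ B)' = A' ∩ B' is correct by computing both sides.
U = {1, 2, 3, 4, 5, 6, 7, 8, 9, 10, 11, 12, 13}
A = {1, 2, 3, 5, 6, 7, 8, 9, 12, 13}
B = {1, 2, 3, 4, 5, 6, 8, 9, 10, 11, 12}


LHS: A ∩ B = {1, 2, 3, 5, 6, 8, 9, 12}
(A ∩ B)' = U \ (A ∩ B) = {4, 7, 10, 11, 13}
A' = {4, 10, 11}, B' = {7, 13}
Claimed RHS: A' ∩ B' = ∅
Identity is INVALID: LHS = {4, 7, 10, 11, 13} but the RHS claimed here equals ∅. The correct form is (A ∩ B)' = A' ∪ B'.

Identity is invalid: (A ∩ B)' = {4, 7, 10, 11, 13} but A' ∩ B' = ∅. The correct De Morgan law is (A ∩ B)' = A' ∪ B'.


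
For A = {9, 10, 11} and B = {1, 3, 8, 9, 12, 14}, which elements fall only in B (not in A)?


A = {9, 10, 11}
B = {1, 3, 8, 9, 12, 14}
Region: only in B (not in A)
Elements: {1, 3, 8, 12, 14}

Elements only in B (not in A): {1, 3, 8, 12, 14}


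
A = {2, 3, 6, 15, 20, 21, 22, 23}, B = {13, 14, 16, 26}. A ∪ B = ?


A ∪ B = all elements in A or B (or both)
A = {2, 3, 6, 15, 20, 21, 22, 23}
B = {13, 14, 16, 26}
A ∪ B = {2, 3, 6, 13, 14, 15, 16, 20, 21, 22, 23, 26}

A ∪ B = {2, 3, 6, 13, 14, 15, 16, 20, 21, 22, 23, 26}


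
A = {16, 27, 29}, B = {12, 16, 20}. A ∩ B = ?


A ∩ B = elements in both A and B
A = {16, 27, 29}
B = {12, 16, 20}
A ∩ B = {16}

A ∩ B = {16}


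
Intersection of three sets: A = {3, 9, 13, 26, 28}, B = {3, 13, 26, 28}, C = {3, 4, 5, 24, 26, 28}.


A ∩ B = {3, 13, 26, 28}
(A ∩ B) ∩ C = {3, 26, 28}

A ∩ B ∩ C = {3, 26, 28}


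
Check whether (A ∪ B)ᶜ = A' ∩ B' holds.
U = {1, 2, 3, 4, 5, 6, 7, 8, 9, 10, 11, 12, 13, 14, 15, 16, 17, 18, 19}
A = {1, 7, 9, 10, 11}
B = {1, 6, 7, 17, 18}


LHS: A ∪ B = {1, 6, 7, 9, 10, 11, 17, 18}
(A ∪ B)' = U \ (A ∪ B) = {2, 3, 4, 5, 8, 12, 13, 14, 15, 16, 19}
A' = {2, 3, 4, 5, 6, 8, 12, 13, 14, 15, 16, 17, 18, 19}, B' = {2, 3, 4, 5, 8, 9, 10, 11, 12, 13, 14, 15, 16, 19}
Claimed RHS: A' ∩ B' = {2, 3, 4, 5, 8, 12, 13, 14, 15, 16, 19}
Identity is VALID: LHS = RHS = {2, 3, 4, 5, 8, 12, 13, 14, 15, 16, 19} ✓

Identity is valid. (A ∪ B)' = A' ∩ B' = {2, 3, 4, 5, 8, 12, 13, 14, 15, 16, 19}


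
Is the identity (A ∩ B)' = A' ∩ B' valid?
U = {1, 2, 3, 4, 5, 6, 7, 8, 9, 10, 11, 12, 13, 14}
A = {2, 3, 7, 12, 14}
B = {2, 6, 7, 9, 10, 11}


LHS: A ∩ B = {2, 7}
(A ∩ B)' = U \ (A ∩ B) = {1, 3, 4, 5, 6, 8, 9, 10, 11, 12, 13, 14}
A' = {1, 4, 5, 6, 8, 9, 10, 11, 13}, B' = {1, 3, 4, 5, 8, 12, 13, 14}
Claimed RHS: A' ∩ B' = {1, 4, 5, 8, 13}
Identity is INVALID: LHS = {1, 3, 4, 5, 6, 8, 9, 10, 11, 12, 13, 14} but the RHS claimed here equals {1, 4, 5, 8, 13}. The correct form is (A ∩ B)' = A' ∪ B'.

Identity is invalid: (A ∩ B)' = {1, 3, 4, 5, 6, 8, 9, 10, 11, 12, 13, 14} but A' ∩ B' = {1, 4, 5, 8, 13}. The correct De Morgan law is (A ∩ B)' = A' ∪ B'.


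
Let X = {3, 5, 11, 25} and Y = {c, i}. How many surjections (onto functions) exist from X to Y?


n = |X| = 4, k = |Y| = 2. Surjections via inclusion-exclusion:
S(n,k) = Σ(-1)^i × C(k,i) × (k-i)^n, i=0 to k
i=0: (-1)^0×C(2,0)×2^4 = 16
i=1: (-1)^1×C(2,1)×1^4 = -2
i=2: (-1)^2×C(2,2)×0^4 = 0
Total = 14

Number of surjections = 14


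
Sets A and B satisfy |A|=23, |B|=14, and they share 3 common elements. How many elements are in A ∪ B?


|A ∪ B| = |A| + |B| - |A ∩ B|
= 23 + 14 - 3
= 34

|A ∪ B| = 34


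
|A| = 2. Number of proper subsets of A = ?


Total subsets = 2^n = 2^2 = 4
Proper subsets exclude the set itself: 2^n - 1
= 4 - 1
= 3

Number of proper subsets = 3


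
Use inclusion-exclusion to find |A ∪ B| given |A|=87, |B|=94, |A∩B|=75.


|A ∪ B| = |A| + |B| - |A ∩ B|
= 87 + 94 - 75
= 106

|A ∪ B| = 106


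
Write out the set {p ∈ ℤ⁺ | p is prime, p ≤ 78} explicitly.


Checking each candidate:
Condition: primes ≤ 78
Result = {2, 3, 5, 7, 11, 13, 17, 19, 23, 29, 31, 37, 41, 43, 47, 53, 59, 61, 67, 71, 73}

{2, 3, 5, 7, 11, 13, 17, 19, 23, 29, 31, 37, 41, 43, 47, 53, 59, 61, 67, 71, 73}


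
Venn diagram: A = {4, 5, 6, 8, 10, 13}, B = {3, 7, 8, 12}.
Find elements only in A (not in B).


A = {4, 5, 6, 8, 10, 13}
B = {3, 7, 8, 12}
Region: only in A (not in B)
Elements: {4, 5, 6, 10, 13}

Elements only in A (not in B): {4, 5, 6, 10, 13}


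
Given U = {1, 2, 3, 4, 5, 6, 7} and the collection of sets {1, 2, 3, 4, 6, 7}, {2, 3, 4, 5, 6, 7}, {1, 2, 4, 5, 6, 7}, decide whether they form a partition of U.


A partition requires: (1) non-empty parts, (2) pairwise disjoint, (3) union = U
Parts: {1, 2, 3, 4, 6, 7}, {2, 3, 4, 5, 6, 7}, {1, 2, 4, 5, 6, 7}
Union of parts: {1, 2, 3, 4, 5, 6, 7}
U = {1, 2, 3, 4, 5, 6, 7}
All non-empty? True
Pairwise disjoint? False
Covers U? True

No, not a valid partition


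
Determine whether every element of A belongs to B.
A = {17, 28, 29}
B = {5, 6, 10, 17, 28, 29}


A ⊆ B means every element of A is in B.
All elements of A are in B.
So A ⊆ B.

Yes, A ⊆ B


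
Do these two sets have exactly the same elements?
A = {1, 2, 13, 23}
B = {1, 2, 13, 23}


Two sets are equal iff they have exactly the same elements.
A = {1, 2, 13, 23}
B = {1, 2, 13, 23}
Same elements → A = B

Yes, A = B


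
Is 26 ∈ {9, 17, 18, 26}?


A = {9, 17, 18, 26}
Checking if 26 is in A
26 is in A → True

26 ∈ A


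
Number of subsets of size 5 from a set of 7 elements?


C(n,k) = n! / (k!(n-k)!)
C(7,5) = 7! / (5!2!)
= 21

C(7,5) = 21


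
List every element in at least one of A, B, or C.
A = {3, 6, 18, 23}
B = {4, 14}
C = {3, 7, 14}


A ∪ B = {3, 4, 6, 14, 18, 23}
(A ∪ B) ∪ C = {3, 4, 6, 7, 14, 18, 23}

A ∪ B ∪ C = {3, 4, 6, 7, 14, 18, 23}


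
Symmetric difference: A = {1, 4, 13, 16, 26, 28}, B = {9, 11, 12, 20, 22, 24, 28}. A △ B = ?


A △ B = (A \ B) ∪ (B \ A) = elements in exactly one of A or B
A \ B = {1, 4, 13, 16, 26}
B \ A = {9, 11, 12, 20, 22, 24}
A △ B = {1, 4, 9, 11, 12, 13, 16, 20, 22, 24, 26}

A △ B = {1, 4, 9, 11, 12, 13, 16, 20, 22, 24, 26}


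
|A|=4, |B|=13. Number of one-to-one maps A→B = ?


An injection sends each of |A| = 4 inputs to a distinct output in B.
# injections = |B|·(|B|-1)·…·(|B|-|A|+1) = 13! / (13 - 4)!
= 13 × 12 × 11 × 10
= 17160

Number of injections = 17160


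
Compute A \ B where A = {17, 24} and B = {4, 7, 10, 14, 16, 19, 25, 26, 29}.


A \ B = elements in A but not in B
A = {17, 24}
B = {4, 7, 10, 14, 16, 19, 25, 26, 29}
Remove from A any elements in B
A \ B = {17, 24}

A \ B = {17, 24}


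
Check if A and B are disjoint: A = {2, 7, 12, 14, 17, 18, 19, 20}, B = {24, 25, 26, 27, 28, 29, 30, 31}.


Disjoint means A ∩ B = ∅.
A ∩ B = ∅
A ∩ B = ∅, so A and B are disjoint.

Yes, A and B are disjoint


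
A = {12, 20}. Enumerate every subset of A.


|A| = 2, so |P(A)| = 2^2 = 4
Enumerate subsets by cardinality (0 to 2):
∅, {12}, {20}, {12, 20}

P(A) has 4 subsets: ∅, {12}, {20}, {12, 20}


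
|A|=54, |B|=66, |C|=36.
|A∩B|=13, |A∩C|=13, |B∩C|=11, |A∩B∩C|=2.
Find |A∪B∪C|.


|A∪B∪C| = |A|+|B|+|C| - |A∩B|-|A∩C|-|B∩C| + |A∩B∩C|
= 54+66+36 - 13-13-11 + 2
= 156 - 37 + 2
= 121

|A ∪ B ∪ C| = 121


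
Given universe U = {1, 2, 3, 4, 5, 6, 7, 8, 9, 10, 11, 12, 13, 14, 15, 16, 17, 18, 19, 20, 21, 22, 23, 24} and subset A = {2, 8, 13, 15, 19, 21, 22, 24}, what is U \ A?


Aᶜ = U \ A = elements in U but not in A
U = {1, 2, 3, 4, 5, 6, 7, 8, 9, 10, 11, 12, 13, 14, 15, 16, 17, 18, 19, 20, 21, 22, 23, 24}
A = {2, 8, 13, 15, 19, 21, 22, 24}
Aᶜ = {1, 3, 4, 5, 6, 7, 9, 10, 11, 12, 14, 16, 17, 18, 20, 23}

Aᶜ = {1, 3, 4, 5, 6, 7, 9, 10, 11, 12, 14, 16, 17, 18, 20, 23}


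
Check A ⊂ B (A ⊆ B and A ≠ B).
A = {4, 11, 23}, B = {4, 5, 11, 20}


A ⊂ B requires: A ⊆ B AND A ≠ B.
A ⊆ B? No
A ⊄ B, so A is not a proper subset.

No, A is not a proper subset of B


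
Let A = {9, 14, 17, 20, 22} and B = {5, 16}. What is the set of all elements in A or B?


A ∪ B = all elements in A or B (or both)
A = {9, 14, 17, 20, 22}
B = {5, 16}
A ∪ B = {5, 9, 14, 16, 17, 20, 22}

A ∪ B = {5, 9, 14, 16, 17, 20, 22}


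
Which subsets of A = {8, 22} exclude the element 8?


A subset of A that omits 8 is a subset of A \ {8}, so there are 2^(n-1) = 2^1 = 2 of them.
Subsets excluding 8: ∅, {22}

Subsets excluding 8 (2 total): ∅, {22}


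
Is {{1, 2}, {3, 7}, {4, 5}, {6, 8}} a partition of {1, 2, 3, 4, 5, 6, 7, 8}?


A partition requires: (1) non-empty parts, (2) pairwise disjoint, (3) union = U
Parts: {1, 2}, {3, 7}, {4, 5}, {6, 8}
Union of parts: {1, 2, 3, 4, 5, 6, 7, 8}
U = {1, 2, 3, 4, 5, 6, 7, 8}
All non-empty? True
Pairwise disjoint? True
Covers U? True

Yes, valid partition


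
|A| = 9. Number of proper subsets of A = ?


Total subsets = 2^n = 2^9 = 512
Proper subsets exclude the set itself: 2^n - 1
= 512 - 1
= 511

Number of proper subsets = 511


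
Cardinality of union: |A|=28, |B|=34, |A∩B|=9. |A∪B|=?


|A ∪ B| = |A| + |B| - |A ∩ B|
= 28 + 34 - 9
= 53

|A ∪ B| = 53


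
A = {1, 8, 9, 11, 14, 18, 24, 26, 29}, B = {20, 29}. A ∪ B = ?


A ∪ B = all elements in A or B (or both)
A = {1, 8, 9, 11, 14, 18, 24, 26, 29}
B = {20, 29}
A ∪ B = {1, 8, 9, 11, 14, 18, 20, 24, 26, 29}

A ∪ B = {1, 8, 9, 11, 14, 18, 20, 24, 26, 29}
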